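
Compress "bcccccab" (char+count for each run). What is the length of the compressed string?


Input: bcccccab
Runs:
  'b' x 1 => "b1"
  'c' x 5 => "c5"
  'a' x 1 => "a1"
  'b' x 1 => "b1"
Compressed: "b1c5a1b1"
Compressed length: 8

8


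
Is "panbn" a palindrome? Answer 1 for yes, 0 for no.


Input: panbn
Reversed: nbnap
  Compare pos 0 ('p') with pos 4 ('n'): MISMATCH
  Compare pos 1 ('a') with pos 3 ('b'): MISMATCH
Result: not a palindrome

0


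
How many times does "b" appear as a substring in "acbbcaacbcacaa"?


Searching for "b" in "acbbcaacbcacaa"
Scanning each position:
  Position 0: "a" => no
  Position 1: "c" => no
  Position 2: "b" => MATCH
  Position 3: "b" => MATCH
  Position 4: "c" => no
  Position 5: "a" => no
  Position 6: "a" => no
  Position 7: "c" => no
  Position 8: "b" => MATCH
  Position 9: "c" => no
  Position 10: "a" => no
  Position 11: "c" => no
  Position 12: "a" => no
  Position 13: "a" => no
Total occurrences: 3

3


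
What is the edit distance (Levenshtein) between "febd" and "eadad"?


Computing edit distance: "febd" -> "eadad"
DP table:
           e    a    d    a    d
      0    1    2    3    4    5
  f   1    1    2    3    4    5
  e   2    1    2    3    4    5
  b   3    2    2    3    4    5
  d   4    3    3    2    3    4
Edit distance = dp[4][5] = 4

4


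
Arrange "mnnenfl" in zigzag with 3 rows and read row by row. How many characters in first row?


Zigzag "mnnenfl" into 3 rows:
Placing characters:
  'm' => row 0
  'n' => row 1
  'n' => row 2
  'e' => row 1
  'n' => row 0
  'f' => row 1
  'l' => row 2
Rows:
  Row 0: "mn"
  Row 1: "nef"
  Row 2: "nl"
First row length: 2

2


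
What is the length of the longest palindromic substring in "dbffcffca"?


Input: "dbffcffca"
Checking substrings for palindromes:
  [2:7] "ffcff" (len 5) => palindrome
  [4:8] "cffc" (len 4) => palindrome
  [3:6] "fcf" (len 3) => palindrome
  [2:4] "ff" (len 2) => palindrome
  [5:7] "ff" (len 2) => palindrome
Longest palindromic substring: "ffcff" with length 5

5


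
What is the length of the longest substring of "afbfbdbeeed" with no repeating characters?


Input: "afbfbdbeeed"
Sliding window (track last position of each char):
  Position 0 ('a'): window [0,0] length 1 -- new best
  Position 1 ('f'): window [0,1] length 2 -- new best
  Position 2 ('b'): window [0,2] length 3 -- new best
  Position 3 ('f'): repeat (last at 1), move window start to 2
  Position 3 ('f'): window [2,3] length 2
  Position 4 ('b'): repeat (last at 2), move window start to 3
  Position 4 ('b'): window [3,4] length 2
  Position 5 ('d'): window [3,5] length 3
  Position 6 ('b'): repeat (last at 4), move window start to 5
  Position 6 ('b'): window [5,6] length 2
  Position 7 ('e'): window [5,7] length 3
  Position 8 ('e'): repeat (last at 7), move window start to 8
  Position 8 ('e'): window [8,8] length 1
  Position 9 ('e'): repeat (last at 8), move window start to 9
  Position 9 ('e'): window [9,9] length 1
  Position 10 ('d'): window [9,10] length 2
Longest substring with no repeats: "afb" with length 3

3


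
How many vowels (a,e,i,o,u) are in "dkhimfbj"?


Input: dkhimfbj
Checking each character:
  'd' at position 0: consonant
  'k' at position 1: consonant
  'h' at position 2: consonant
  'i' at position 3: vowel (running total: 1)
  'm' at position 4: consonant
  'f' at position 5: consonant
  'b' at position 6: consonant
  'j' at position 7: consonant
Total vowels: 1

1


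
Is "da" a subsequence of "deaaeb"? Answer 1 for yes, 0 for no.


Check if "da" is a subsequence of "deaaeb"
Greedy scan:
  Position 0 ('d'): matches sub[0] = 'd'
  Position 1 ('e'): no match needed
  Position 2 ('a'): matches sub[1] = 'a'
  Position 3 ('a'): no match needed
  Position 4 ('e'): no match needed
  Position 5 ('b'): no match needed
All 2 characters matched => is a subsequence

1


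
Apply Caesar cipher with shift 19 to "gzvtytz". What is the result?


Caesar cipher: shift "gzvtytz" by 19
  'g' (pos 6) + 19 = pos 25 = 'z'
  'z' (pos 25) + 19 = pos 18 = 's'
  'v' (pos 21) + 19 = pos 14 = 'o'
  't' (pos 19) + 19 = pos 12 = 'm'
  'y' (pos 24) + 19 = pos 17 = 'r'
  't' (pos 19) + 19 = pos 12 = 'm'
  'z' (pos 25) + 19 = pos 18 = 's'
Result: zsomrms

zsomrms


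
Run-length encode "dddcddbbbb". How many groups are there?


Input: dddcddbbbb
Scanning for consecutive runs:
  Group 1: 'd' x 3 (positions 0-2)
  Group 2: 'c' x 1 (positions 3-3)
  Group 3: 'd' x 2 (positions 4-5)
  Group 4: 'b' x 4 (positions 6-9)
Total groups: 4

4


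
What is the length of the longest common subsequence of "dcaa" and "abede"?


LCS of "dcaa" and "abede"
DP table:
           a    b    e    d    e
      0    0    0    0    0    0
  d   0    0    0    0    1    1
  c   0    0    0    0    1    1
  a   0    1    1    1    1    1
  a   0    1    1    1    1    1
LCS length = dp[4][5] = 1

1


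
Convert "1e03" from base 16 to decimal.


Input: "1e03" in base 16
Positional expansion:
  Digit '1' (value 1) x 16^3 = 4096
  Digit 'e' (value 14) x 16^2 = 3584
  Digit '0' (value 0) x 16^1 = 0
  Digit '3' (value 3) x 16^0 = 3
Sum = 7683

7683


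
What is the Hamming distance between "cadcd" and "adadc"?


Comparing "cadcd" and "adadc" position by position:
  Position 0: 'c' vs 'a' => differ
  Position 1: 'a' vs 'd' => differ
  Position 2: 'd' vs 'a' => differ
  Position 3: 'c' vs 'd' => differ
  Position 4: 'd' vs 'c' => differ
Total differences (Hamming distance): 5

5


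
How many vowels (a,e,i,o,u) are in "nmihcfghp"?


Input: nmihcfghp
Checking each character:
  'n' at position 0: consonant
  'm' at position 1: consonant
  'i' at position 2: vowel (running total: 1)
  'h' at position 3: consonant
  'c' at position 4: consonant
  'f' at position 5: consonant
  'g' at position 6: consonant
  'h' at position 7: consonant
  'p' at position 8: consonant
Total vowels: 1

1


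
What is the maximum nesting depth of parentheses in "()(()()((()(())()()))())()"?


Input: "()(()()((()(())()()))())()"
Tracking depth:
  Position 0 '(': depth becomes 1
  Position 1 ')': depth becomes 0
  Position 2 '(': depth becomes 1
  Position 3 '(': depth becomes 2
  Position 4 ')': depth becomes 1
  Position 5 '(': depth becomes 2
  Position 6 ')': depth becomes 1
  Position 7 '(': depth becomes 2
  Position 8 '(': depth becomes 3
  Position 9 '(': depth becomes 4
  Position 10 ')': depth becomes 3
  Position 11 '(': depth becomes 4
  Position 12 '(': depth becomes 5
  Position 13 ')': depth becomes 4
  Position 14 ')': depth becomes 3
  Position 15 '(': depth becomes 4
  Position 16 ')': depth becomes 3
  Position 17 '(': depth becomes 4
  Position 18 ')': depth becomes 3
  Position 19 ')': depth becomes 2
  Position 20 ')': depth becomes 1
  Position 21 '(': depth becomes 2
  Position 22 ')': depth becomes 1
  Position 23 ')': depth becomes 0
  Position 24 '(': depth becomes 1
  Position 25 ')': depth becomes 0
Maximum depth reached: 5

5


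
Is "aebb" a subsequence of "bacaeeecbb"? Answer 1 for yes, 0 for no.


Check if "aebb" is a subsequence of "bacaeeecbb"
Greedy scan:
  Position 0 ('b'): no match needed
  Position 1 ('a'): matches sub[0] = 'a'
  Position 2 ('c'): no match needed
  Position 3 ('a'): no match needed
  Position 4 ('e'): matches sub[1] = 'e'
  Position 5 ('e'): no match needed
  Position 6 ('e'): no match needed
  Position 7 ('c'): no match needed
  Position 8 ('b'): matches sub[2] = 'b'
  Position 9 ('b'): matches sub[3] = 'b'
All 4 characters matched => is a subsequence

1


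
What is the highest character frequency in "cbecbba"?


Input: cbecbba
Character counts:
  'a': 1
  'b': 3
  'c': 2
  'e': 1
Maximum frequency: 3

3


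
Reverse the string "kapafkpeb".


Input: kapafkpeb
Reading characters right to left:
  Position 8: 'b'
  Position 7: 'e'
  Position 6: 'p'
  Position 5: 'k'
  Position 4: 'f'
  Position 3: 'a'
  Position 2: 'p'
  Position 1: 'a'
  Position 0: 'k'
Reversed: bepkfapak

bepkfapak


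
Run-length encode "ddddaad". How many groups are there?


Input: ddddaad
Scanning for consecutive runs:
  Group 1: 'd' x 4 (positions 0-3)
  Group 2: 'a' x 2 (positions 4-5)
  Group 3: 'd' x 1 (positions 6-6)
Total groups: 3

3


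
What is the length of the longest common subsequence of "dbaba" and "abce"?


LCS of "dbaba" and "abce"
DP table:
           a    b    c    e
      0    0    0    0    0
  d   0    0    0    0    0
  b   0    0    1    1    1
  a   0    1    1    1    1
  b   0    1    2    2    2
  a   0    1    2    2    2
LCS length = dp[5][4] = 2

2


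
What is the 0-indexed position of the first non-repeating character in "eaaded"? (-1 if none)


Input: eaaded
Character frequencies:
  'a': 2
  'd': 2
  'e': 2
Scanning left to right for freq == 1:
  Position 0 ('e'): freq=2, skip
  Position 1 ('a'): freq=2, skip
  Position 2 ('a'): freq=2, skip
  Position 3 ('d'): freq=2, skip
  Position 4 ('e'): freq=2, skip
  Position 5 ('d'): freq=2, skip
  No unique character found => answer = -1

-1


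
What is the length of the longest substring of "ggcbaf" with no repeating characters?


Input: "ggcbaf"
Sliding window (track last position of each char):
  Position 0 ('g'): window [0,0] length 1 -- new best
  Position 1 ('g'): repeat (last at 0), move window start to 1
  Position 1 ('g'): window [1,1] length 1
  Position 2 ('c'): window [1,2] length 2 -- new best
  Position 3 ('b'): window [1,3] length 3 -- new best
  Position 4 ('a'): window [1,4] length 4 -- new best
  Position 5 ('f'): window [1,5] length 5 -- new best
Longest substring with no repeats: "gcbaf" with length 5

5


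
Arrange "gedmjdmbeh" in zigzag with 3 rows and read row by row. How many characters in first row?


Zigzag "gedmjdmbeh" into 3 rows:
Placing characters:
  'g' => row 0
  'e' => row 1
  'd' => row 2
  'm' => row 1
  'j' => row 0
  'd' => row 1
  'm' => row 2
  'b' => row 1
  'e' => row 0
  'h' => row 1
Rows:
  Row 0: "gje"
  Row 1: "emdbh"
  Row 2: "dm"
First row length: 3

3


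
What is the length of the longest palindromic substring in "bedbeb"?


Input: "bedbeb"
Checking substrings for palindromes:
  [3:6] "beb" (len 3) => palindrome
Longest palindromic substring: "beb" with length 3

3


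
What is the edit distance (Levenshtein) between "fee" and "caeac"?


Computing edit distance: "fee" -> "caeac"
DP table:
           c    a    e    a    c
      0    1    2    3    4    5
  f   1    1    2    3    4    5
  e   2    2    2    2    3    4
  e   3    3    3    2    3    4
Edit distance = dp[3][5] = 4

4


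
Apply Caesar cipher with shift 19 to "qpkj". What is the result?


Caesar cipher: shift "qpkj" by 19
  'q' (pos 16) + 19 = pos 9 = 'j'
  'p' (pos 15) + 19 = pos 8 = 'i'
  'k' (pos 10) + 19 = pos 3 = 'd'
  'j' (pos 9) + 19 = pos 2 = 'c'
Result: jidc

jidc


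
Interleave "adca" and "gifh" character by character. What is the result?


Interleaving "adca" and "gifh":
  Position 0: 'a' from first, 'g' from second => "ag"
  Position 1: 'd' from first, 'i' from second => "di"
  Position 2: 'c' from first, 'f' from second => "cf"
  Position 3: 'a' from first, 'h' from second => "ah"
Result: agdicfah

agdicfah


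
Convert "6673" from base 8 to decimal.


Input: "6673" in base 8
Positional expansion:
  Digit '6' (value 6) x 8^3 = 3072
  Digit '6' (value 6) x 8^2 = 384
  Digit '7' (value 7) x 8^1 = 56
  Digit '3' (value 3) x 8^0 = 3
Sum = 3515

3515


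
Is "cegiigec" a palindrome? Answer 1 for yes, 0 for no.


Input: cegiigec
Reversed: cegiigec
  Compare pos 0 ('c') with pos 7 ('c'): match
  Compare pos 1 ('e') with pos 6 ('e'): match
  Compare pos 2 ('g') with pos 5 ('g'): match
  Compare pos 3 ('i') with pos 4 ('i'): match
Result: palindrome

1


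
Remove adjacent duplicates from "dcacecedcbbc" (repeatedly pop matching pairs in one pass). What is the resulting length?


Input: dcacecedcbbc
Stack-based adjacent duplicate removal:
  Read 'd': push. Stack: d
  Read 'c': push. Stack: dc
  Read 'a': push. Stack: dca
  Read 'c': push. Stack: dcac
  Read 'e': push. Stack: dcace
  Read 'c': push. Stack: dcacec
  Read 'e': push. Stack: dcacece
  Read 'd': push. Stack: dcaceced
  Read 'c': push. Stack: dcacecedc
  Read 'b': push. Stack: dcacecedcb
  Read 'b': matches stack top 'b' => pop. Stack: dcacecedc
  Read 'c': matches stack top 'c' => pop. Stack: dcaceced
Final stack: "dcaceced" (length 8)

8


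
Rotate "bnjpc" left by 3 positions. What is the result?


Input: "bnjpc", rotate left by 3
First 3 characters: "bnj"
Remaining characters: "pc"
Concatenate remaining + first: "pc" + "bnj" = "pcbnj"

pcbnj


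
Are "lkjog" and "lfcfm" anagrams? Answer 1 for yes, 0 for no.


Strings: "lkjog", "lfcfm"
Sorted first:  gjklo
Sorted second: cfflm
Differ at position 0: 'g' vs 'c' => not anagrams

0


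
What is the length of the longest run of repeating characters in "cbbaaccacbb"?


Input: "cbbaaccacbb"
Scanning for longest run:
  Position 1 ('b'): new char, reset run to 1
  Position 2 ('b'): continues run of 'b', length=2
  Position 3 ('a'): new char, reset run to 1
  Position 4 ('a'): continues run of 'a', length=2
  Position 5 ('c'): new char, reset run to 1
  Position 6 ('c'): continues run of 'c', length=2
  Position 7 ('a'): new char, reset run to 1
  Position 8 ('c'): new char, reset run to 1
  Position 9 ('b'): new char, reset run to 1
  Position 10 ('b'): continues run of 'b', length=2
Longest run: 'b' with length 2

2


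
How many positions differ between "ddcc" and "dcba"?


Comparing "ddcc" and "dcba" position by position:
  Position 0: 'd' vs 'd' => same
  Position 1: 'd' vs 'c' => DIFFER
  Position 2: 'c' vs 'b' => DIFFER
  Position 3: 'c' vs 'a' => DIFFER
Positions that differ: 3

3


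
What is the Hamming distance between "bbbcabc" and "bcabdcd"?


Comparing "bbbcabc" and "bcabdcd" position by position:
  Position 0: 'b' vs 'b' => same
  Position 1: 'b' vs 'c' => differ
  Position 2: 'b' vs 'a' => differ
  Position 3: 'c' vs 'b' => differ
  Position 4: 'a' vs 'd' => differ
  Position 5: 'b' vs 'c' => differ
  Position 6: 'c' vs 'd' => differ
Total differences (Hamming distance): 6

6


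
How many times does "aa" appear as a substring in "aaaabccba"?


Searching for "aa" in "aaaabccba"
Scanning each position:
  Position 0: "aa" => MATCH
  Position 1: "aa" => MATCH
  Position 2: "aa" => MATCH
  Position 3: "ab" => no
  Position 4: "bc" => no
  Position 5: "cc" => no
  Position 6: "cb" => no
  Position 7: "ba" => no
Total occurrences: 3

3


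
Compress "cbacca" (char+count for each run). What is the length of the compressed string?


Input: cbacca
Runs:
  'c' x 1 => "c1"
  'b' x 1 => "b1"
  'a' x 1 => "a1"
  'c' x 2 => "c2"
  'a' x 1 => "a1"
Compressed: "c1b1a1c2a1"
Compressed length: 10

10


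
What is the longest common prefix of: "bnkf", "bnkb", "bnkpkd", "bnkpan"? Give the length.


Words: bnkf, bnkb, bnkpkd, bnkpan
  Position 0: all 'b' => match
  Position 1: all 'n' => match
  Position 2: all 'k' => match
  Position 3: ('f', 'b', 'p', 'p') => mismatch, stop
LCP = "bnk" (length 3)

3


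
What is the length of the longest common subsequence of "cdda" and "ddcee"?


LCS of "cdda" and "ddcee"
DP table:
           d    d    c    e    e
      0    0    0    0    0    0
  c   0    0    0    1    1    1
  d   0    1    1    1    1    1
  d   0    1    2    2    2    2
  a   0    1    2    2    2    2
LCS length = dp[4][5] = 2

2


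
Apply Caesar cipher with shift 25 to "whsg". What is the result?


Caesar cipher: shift "whsg" by 25
  'w' (pos 22) + 25 = pos 21 = 'v'
  'h' (pos 7) + 25 = pos 6 = 'g'
  's' (pos 18) + 25 = pos 17 = 'r'
  'g' (pos 6) + 25 = pos 5 = 'f'
Result: vgrf

vgrf


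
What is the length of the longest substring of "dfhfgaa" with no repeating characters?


Input: "dfhfgaa"
Sliding window (track last position of each char):
  Position 0 ('d'): window [0,0] length 1 -- new best
  Position 1 ('f'): window [0,1] length 2 -- new best
  Position 2 ('h'): window [0,2] length 3 -- new best
  Position 3 ('f'): repeat (last at 1), move window start to 2
  Position 3 ('f'): window [2,3] length 2
  Position 4 ('g'): window [2,4] length 3
  Position 5 ('a'): window [2,5] length 4 -- new best
  Position 6 ('a'): repeat (last at 5), move window start to 6
  Position 6 ('a'): window [6,6] length 1
Longest substring with no repeats: "hfga" with length 4

4


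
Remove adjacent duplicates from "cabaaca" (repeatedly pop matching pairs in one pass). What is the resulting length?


Input: cabaaca
Stack-based adjacent duplicate removal:
  Read 'c': push. Stack: c
  Read 'a': push. Stack: ca
  Read 'b': push. Stack: cab
  Read 'a': push. Stack: caba
  Read 'a': matches stack top 'a' => pop. Stack: cab
  Read 'c': push. Stack: cabc
  Read 'a': push. Stack: cabca
Final stack: "cabca" (length 5)

5


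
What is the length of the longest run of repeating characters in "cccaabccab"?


Input: "cccaabccab"
Scanning for longest run:
  Position 1 ('c'): continues run of 'c', length=2
  Position 2 ('c'): continues run of 'c', length=3
  Position 3 ('a'): new char, reset run to 1
  Position 4 ('a'): continues run of 'a', length=2
  Position 5 ('b'): new char, reset run to 1
  Position 6 ('c'): new char, reset run to 1
  Position 7 ('c'): continues run of 'c', length=2
  Position 8 ('a'): new char, reset run to 1
  Position 9 ('b'): new char, reset run to 1
Longest run: 'c' with length 3

3


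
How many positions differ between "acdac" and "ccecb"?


Comparing "acdac" and "ccecb" position by position:
  Position 0: 'a' vs 'c' => DIFFER
  Position 1: 'c' vs 'c' => same
  Position 2: 'd' vs 'e' => DIFFER
  Position 3: 'a' vs 'c' => DIFFER
  Position 4: 'c' vs 'b' => DIFFER
Positions that differ: 4

4


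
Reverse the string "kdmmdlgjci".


Input: kdmmdlgjci
Reading characters right to left:
  Position 9: 'i'
  Position 8: 'c'
  Position 7: 'j'
  Position 6: 'g'
  Position 5: 'l'
  Position 4: 'd'
  Position 3: 'm'
  Position 2: 'm'
  Position 1: 'd'
  Position 0: 'k'
Reversed: icjgldmmdk

icjgldmmdk


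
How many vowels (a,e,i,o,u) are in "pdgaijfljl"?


Input: pdgaijfljl
Checking each character:
  'p' at position 0: consonant
  'd' at position 1: consonant
  'g' at position 2: consonant
  'a' at position 3: vowel (running total: 1)
  'i' at position 4: vowel (running total: 2)
  'j' at position 5: consonant
  'f' at position 6: consonant
  'l' at position 7: consonant
  'j' at position 8: consonant
  'l' at position 9: consonant
Total vowels: 2

2


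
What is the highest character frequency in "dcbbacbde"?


Input: dcbbacbde
Character counts:
  'a': 1
  'b': 3
  'c': 2
  'd': 2
  'e': 1
Maximum frequency: 3

3


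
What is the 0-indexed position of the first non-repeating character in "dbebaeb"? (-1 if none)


Input: dbebaeb
Character frequencies:
  'a': 1
  'b': 3
  'd': 1
  'e': 2
Scanning left to right for freq == 1:
  Position 0 ('d'): unique! => answer = 0

0


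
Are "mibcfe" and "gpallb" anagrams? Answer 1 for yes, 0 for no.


Strings: "mibcfe", "gpallb"
Sorted first:  bcefim
Sorted second: abgllp
Differ at position 0: 'b' vs 'a' => not anagrams

0


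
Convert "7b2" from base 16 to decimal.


Input: "7b2" in base 16
Positional expansion:
  Digit '7' (value 7) x 16^2 = 1792
  Digit 'b' (value 11) x 16^1 = 176
  Digit '2' (value 2) x 16^0 = 2
Sum = 1970

1970


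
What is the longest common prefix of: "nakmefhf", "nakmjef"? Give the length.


Words: nakmefhf, nakmjef
  Position 0: all 'n' => match
  Position 1: all 'a' => match
  Position 2: all 'k' => match
  Position 3: all 'm' => match
  Position 4: ('e', 'j') => mismatch, stop
LCP = "nakm" (length 4)

4


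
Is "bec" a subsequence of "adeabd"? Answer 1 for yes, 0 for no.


Check if "bec" is a subsequence of "adeabd"
Greedy scan:
  Position 0 ('a'): no match needed
  Position 1 ('d'): no match needed
  Position 2 ('e'): no match needed
  Position 3 ('a'): no match needed
  Position 4 ('b'): matches sub[0] = 'b'
  Position 5 ('d'): no match needed
Only matched 1/3 characters => not a subsequence

0


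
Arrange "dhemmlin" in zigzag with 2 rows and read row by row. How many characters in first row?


Zigzag "dhemmlin" into 2 rows:
Placing characters:
  'd' => row 0
  'h' => row 1
  'e' => row 0
  'm' => row 1
  'm' => row 0
  'l' => row 1
  'i' => row 0
  'n' => row 1
Rows:
  Row 0: "demi"
  Row 1: "hmln"
First row length: 4

4


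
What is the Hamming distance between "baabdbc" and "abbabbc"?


Comparing "baabdbc" and "abbabbc" position by position:
  Position 0: 'b' vs 'a' => differ
  Position 1: 'a' vs 'b' => differ
  Position 2: 'a' vs 'b' => differ
  Position 3: 'b' vs 'a' => differ
  Position 4: 'd' vs 'b' => differ
  Position 5: 'b' vs 'b' => same
  Position 6: 'c' vs 'c' => same
Total differences (Hamming distance): 5

5


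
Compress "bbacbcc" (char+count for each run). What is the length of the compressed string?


Input: bbacbcc
Runs:
  'b' x 2 => "b2"
  'a' x 1 => "a1"
  'c' x 1 => "c1"
  'b' x 1 => "b1"
  'c' x 2 => "c2"
Compressed: "b2a1c1b1c2"
Compressed length: 10

10


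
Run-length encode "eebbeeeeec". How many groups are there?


Input: eebbeeeeec
Scanning for consecutive runs:
  Group 1: 'e' x 2 (positions 0-1)
  Group 2: 'b' x 2 (positions 2-3)
  Group 3: 'e' x 5 (positions 4-8)
  Group 4: 'c' x 1 (positions 9-9)
Total groups: 4

4


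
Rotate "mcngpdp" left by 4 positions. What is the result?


Input: "mcngpdp", rotate left by 4
First 4 characters: "mcng"
Remaining characters: "pdp"
Concatenate remaining + first: "pdp" + "mcng" = "pdpmcng"

pdpmcng


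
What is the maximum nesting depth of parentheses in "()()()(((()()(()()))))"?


Input: "()()()(((()()(()()))))"
Tracking depth:
  Position 0 '(': depth becomes 1
  Position 1 ')': depth becomes 0
  Position 2 '(': depth becomes 1
  Position 3 ')': depth becomes 0
  Position 4 '(': depth becomes 1
  Position 5 ')': depth becomes 0
  Position 6 '(': depth becomes 1
  Position 7 '(': depth becomes 2
  Position 8 '(': depth becomes 3
  Position 9 '(': depth becomes 4
  Position 10 ')': depth becomes 3
  Position 11 '(': depth becomes 4
  Position 12 ')': depth becomes 3
  Position 13 '(': depth becomes 4
  Position 14 '(': depth becomes 5
  Position 15 ')': depth becomes 4
  Position 16 '(': depth becomes 5
  Position 17 ')': depth becomes 4
  Position 18 ')': depth becomes 3
  Position 19 ')': depth becomes 2
  Position 20 ')': depth becomes 1
  Position 21 ')': depth becomes 0
Maximum depth reached: 5

5


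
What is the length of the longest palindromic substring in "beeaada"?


Input: "beeaada"
Checking substrings for palindromes:
  [4:7] "ada" (len 3) => palindrome
  [1:3] "ee" (len 2) => palindrome
  [3:5] "aa" (len 2) => palindrome
Longest palindromic substring: "ada" with length 3

3


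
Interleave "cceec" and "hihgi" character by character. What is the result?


Interleaving "cceec" and "hihgi":
  Position 0: 'c' from first, 'h' from second => "ch"
  Position 1: 'c' from first, 'i' from second => "ci"
  Position 2: 'e' from first, 'h' from second => "eh"
  Position 3: 'e' from first, 'g' from second => "eg"
  Position 4: 'c' from first, 'i' from second => "ci"
Result: chciehegci

chciehegci


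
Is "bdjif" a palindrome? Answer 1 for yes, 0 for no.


Input: bdjif
Reversed: fijdb
  Compare pos 0 ('b') with pos 4 ('f'): MISMATCH
  Compare pos 1 ('d') with pos 3 ('i'): MISMATCH
Result: not a palindrome

0


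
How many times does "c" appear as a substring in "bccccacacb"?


Searching for "c" in "bccccacacb"
Scanning each position:
  Position 0: "b" => no
  Position 1: "c" => MATCH
  Position 2: "c" => MATCH
  Position 3: "c" => MATCH
  Position 4: "c" => MATCH
  Position 5: "a" => no
  Position 6: "c" => MATCH
  Position 7: "a" => no
  Position 8: "c" => MATCH
  Position 9: "b" => no
Total occurrences: 6

6


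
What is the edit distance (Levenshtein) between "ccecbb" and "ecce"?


Computing edit distance: "ccecbb" -> "ecce"
DP table:
           e    c    c    e
      0    1    2    3    4
  c   1    1    1    2    3
  c   2    2    1    1    2
  e   3    2    2    2    1
  c   4    3    2    2    2
  b   5    4    3    3    3
  b   6    5    4    4    4
Edit distance = dp[6][4] = 4

4


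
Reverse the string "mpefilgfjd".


Input: mpefilgfjd
Reading characters right to left:
  Position 9: 'd'
  Position 8: 'j'
  Position 7: 'f'
  Position 6: 'g'
  Position 5: 'l'
  Position 4: 'i'
  Position 3: 'f'
  Position 2: 'e'
  Position 1: 'p'
  Position 0: 'm'
Reversed: djfglifepm

djfglifepm


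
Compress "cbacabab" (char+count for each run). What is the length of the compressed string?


Input: cbacabab
Runs:
  'c' x 1 => "c1"
  'b' x 1 => "b1"
  'a' x 1 => "a1"
  'c' x 1 => "c1"
  'a' x 1 => "a1"
  'b' x 1 => "b1"
  'a' x 1 => "a1"
  'b' x 1 => "b1"
Compressed: "c1b1a1c1a1b1a1b1"
Compressed length: 16

16


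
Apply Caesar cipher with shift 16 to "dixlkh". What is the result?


Caesar cipher: shift "dixlkh" by 16
  'd' (pos 3) + 16 = pos 19 = 't'
  'i' (pos 8) + 16 = pos 24 = 'y'
  'x' (pos 23) + 16 = pos 13 = 'n'
  'l' (pos 11) + 16 = pos 1 = 'b'
  'k' (pos 10) + 16 = pos 0 = 'a'
  'h' (pos 7) + 16 = pos 23 = 'x'
Result: tynbax

tynbax


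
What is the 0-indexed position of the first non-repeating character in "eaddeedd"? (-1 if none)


Input: eaddeedd
Character frequencies:
  'a': 1
  'd': 4
  'e': 3
Scanning left to right for freq == 1:
  Position 0 ('e'): freq=3, skip
  Position 1 ('a'): unique! => answer = 1

1


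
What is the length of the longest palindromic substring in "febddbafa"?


Input: "febddbafa"
Checking substrings for palindromes:
  [2:6] "bddb" (len 4) => palindrome
  [6:9] "afa" (len 3) => palindrome
  [3:5] "dd" (len 2) => palindrome
Longest palindromic substring: "bddb" with length 4

4


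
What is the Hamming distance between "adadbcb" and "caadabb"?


Comparing "adadbcb" and "caadabb" position by position:
  Position 0: 'a' vs 'c' => differ
  Position 1: 'd' vs 'a' => differ
  Position 2: 'a' vs 'a' => same
  Position 3: 'd' vs 'd' => same
  Position 4: 'b' vs 'a' => differ
  Position 5: 'c' vs 'b' => differ
  Position 6: 'b' vs 'b' => same
Total differences (Hamming distance): 4

4


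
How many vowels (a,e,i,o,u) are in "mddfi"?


Input: mddfi
Checking each character:
  'm' at position 0: consonant
  'd' at position 1: consonant
  'd' at position 2: consonant
  'f' at position 3: consonant
  'i' at position 4: vowel (running total: 1)
Total vowels: 1

1


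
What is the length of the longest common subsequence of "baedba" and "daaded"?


LCS of "baedba" and "daaded"
DP table:
           d    a    a    d    e    d
      0    0    0    0    0    0    0
  b   0    0    0    0    0    0    0
  a   0    0    1    1    1    1    1
  e   0    0    1    1    1    2    2
  d   0    1    1    1    2    2    3
  b   0    1    1    1    2    2    3
  a   0    1    2    2    2    2    3
LCS length = dp[6][6] = 3

3


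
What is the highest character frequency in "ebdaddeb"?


Input: ebdaddeb
Character counts:
  'a': 1
  'b': 2
  'd': 3
  'e': 2
Maximum frequency: 3

3


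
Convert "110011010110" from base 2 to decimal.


Input: "110011010110" in base 2
Positional expansion:
  Digit '1' (value 1) x 2^11 = 2048
  Digit '1' (value 1) x 2^10 = 1024
  Digit '0' (value 0) x 2^9 = 0
  Digit '0' (value 0) x 2^8 = 0
  Digit '1' (value 1) x 2^7 = 128
  Digit '1' (value 1) x 2^6 = 64
  Digit '0' (value 0) x 2^5 = 0
  Digit '1' (value 1) x 2^4 = 16
  Digit '0' (value 0) x 2^3 = 0
  Digit '1' (value 1) x 2^2 = 4
  Digit '1' (value 1) x 2^1 = 2
  Digit '0' (value 0) x 2^0 = 0
Sum = 3286

3286


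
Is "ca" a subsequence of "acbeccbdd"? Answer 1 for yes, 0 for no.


Check if "ca" is a subsequence of "acbeccbdd"
Greedy scan:
  Position 0 ('a'): no match needed
  Position 1 ('c'): matches sub[0] = 'c'
  Position 2 ('b'): no match needed
  Position 3 ('e'): no match needed
  Position 4 ('c'): no match needed
  Position 5 ('c'): no match needed
  Position 6 ('b'): no match needed
  Position 7 ('d'): no match needed
  Position 8 ('d'): no match needed
Only matched 1/2 characters => not a subsequence

0


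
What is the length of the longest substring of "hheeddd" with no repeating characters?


Input: "hheeddd"
Sliding window (track last position of each char):
  Position 0 ('h'): window [0,0] length 1 -- new best
  Position 1 ('h'): repeat (last at 0), move window start to 1
  Position 1 ('h'): window [1,1] length 1
  Position 2 ('e'): window [1,2] length 2 -- new best
  Position 3 ('e'): repeat (last at 2), move window start to 3
  Position 3 ('e'): window [3,3] length 1
  Position 4 ('d'): window [3,4] length 2
  Position 5 ('d'): repeat (last at 4), move window start to 5
  Position 5 ('d'): window [5,5] length 1
  Position 6 ('d'): repeat (last at 5), move window start to 6
  Position 6 ('d'): window [6,6] length 1
Longest substring with no repeats: "he" with length 2

2


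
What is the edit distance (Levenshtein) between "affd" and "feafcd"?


Computing edit distance: "affd" -> "feafcd"
DP table:
           f    e    a    f    c    d
      0    1    2    3    4    5    6
  a   1    1    2    2    3    4    5
  f   2    1    2    3    2    3    4
  f   3    2    2    3    3    3    4
  d   4    3    3    3    4    4    3
Edit distance = dp[4][6] = 3

3


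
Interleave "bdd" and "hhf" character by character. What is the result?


Interleaving "bdd" and "hhf":
  Position 0: 'b' from first, 'h' from second => "bh"
  Position 1: 'd' from first, 'h' from second => "dh"
  Position 2: 'd' from first, 'f' from second => "df"
Result: bhdhdf

bhdhdf


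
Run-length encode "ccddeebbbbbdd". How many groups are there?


Input: ccddeebbbbbdd
Scanning for consecutive runs:
  Group 1: 'c' x 2 (positions 0-1)
  Group 2: 'd' x 2 (positions 2-3)
  Group 3: 'e' x 2 (positions 4-5)
  Group 4: 'b' x 5 (positions 6-10)
  Group 5: 'd' x 2 (positions 11-12)
Total groups: 5

5


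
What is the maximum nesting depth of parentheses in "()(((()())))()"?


Input: "()(((()())))()"
Tracking depth:
  Position 0 '(': depth becomes 1
  Position 1 ')': depth becomes 0
  Position 2 '(': depth becomes 1
  Position 3 '(': depth becomes 2
  Position 4 '(': depth becomes 3
  Position 5 '(': depth becomes 4
  Position 6 ')': depth becomes 3
  Position 7 '(': depth becomes 4
  Position 8 ')': depth becomes 3
  Position 9 ')': depth becomes 2
  Position 10 ')': depth becomes 1
  Position 11 ')': depth becomes 0
  Position 12 '(': depth becomes 1
  Position 13 ')': depth becomes 0
Maximum depth reached: 4

4


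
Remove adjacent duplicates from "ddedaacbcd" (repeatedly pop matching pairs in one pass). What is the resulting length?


Input: ddedaacbcd
Stack-based adjacent duplicate removal:
  Read 'd': push. Stack: d
  Read 'd': matches stack top 'd' => pop. Stack: (empty)
  Read 'e': push. Stack: e
  Read 'd': push. Stack: ed
  Read 'a': push. Stack: eda
  Read 'a': matches stack top 'a' => pop. Stack: ed
  Read 'c': push. Stack: edc
  Read 'b': push. Stack: edcb
  Read 'c': push. Stack: edcbc
  Read 'd': push. Stack: edcbcd
Final stack: "edcbcd" (length 6)

6


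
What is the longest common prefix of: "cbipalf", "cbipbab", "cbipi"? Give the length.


Words: cbipalf, cbipbab, cbipi
  Position 0: all 'c' => match
  Position 1: all 'b' => match
  Position 2: all 'i' => match
  Position 3: all 'p' => match
  Position 4: ('a', 'b', 'i') => mismatch, stop
LCP = "cbip" (length 4)

4


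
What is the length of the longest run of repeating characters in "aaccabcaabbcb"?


Input: "aaccabcaabbcb"
Scanning for longest run:
  Position 1 ('a'): continues run of 'a', length=2
  Position 2 ('c'): new char, reset run to 1
  Position 3 ('c'): continues run of 'c', length=2
  Position 4 ('a'): new char, reset run to 1
  Position 5 ('b'): new char, reset run to 1
  Position 6 ('c'): new char, reset run to 1
  Position 7 ('a'): new char, reset run to 1
  Position 8 ('a'): continues run of 'a', length=2
  Position 9 ('b'): new char, reset run to 1
  Position 10 ('b'): continues run of 'b', length=2
  Position 11 ('c'): new char, reset run to 1
  Position 12 ('b'): new char, reset run to 1
Longest run: 'a' with length 2

2


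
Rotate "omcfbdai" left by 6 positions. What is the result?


Input: "omcfbdai", rotate left by 6
First 6 characters: "omcfbd"
Remaining characters: "ai"
Concatenate remaining + first: "ai" + "omcfbd" = "aiomcfbd"

aiomcfbd


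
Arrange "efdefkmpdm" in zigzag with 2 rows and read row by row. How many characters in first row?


Zigzag "efdefkmpdm" into 2 rows:
Placing characters:
  'e' => row 0
  'f' => row 1
  'd' => row 0
  'e' => row 1
  'f' => row 0
  'k' => row 1
  'm' => row 0
  'p' => row 1
  'd' => row 0
  'm' => row 1
Rows:
  Row 0: "edfmd"
  Row 1: "fekpm"
First row length: 5

5


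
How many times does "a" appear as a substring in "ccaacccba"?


Searching for "a" in "ccaacccba"
Scanning each position:
  Position 0: "c" => no
  Position 1: "c" => no
  Position 2: "a" => MATCH
  Position 3: "a" => MATCH
  Position 4: "c" => no
  Position 5: "c" => no
  Position 6: "c" => no
  Position 7: "b" => no
  Position 8: "a" => MATCH
Total occurrences: 3

3


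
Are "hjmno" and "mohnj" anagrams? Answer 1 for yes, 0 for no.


Strings: "hjmno", "mohnj"
Sorted first:  hjmno
Sorted second: hjmno
Sorted forms match => anagrams

1


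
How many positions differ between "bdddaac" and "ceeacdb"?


Comparing "bdddaac" and "ceeacdb" position by position:
  Position 0: 'b' vs 'c' => DIFFER
  Position 1: 'd' vs 'e' => DIFFER
  Position 2: 'd' vs 'e' => DIFFER
  Position 3: 'd' vs 'a' => DIFFER
  Position 4: 'a' vs 'c' => DIFFER
  Position 5: 'a' vs 'd' => DIFFER
  Position 6: 'c' vs 'b' => DIFFER
Positions that differ: 7

7


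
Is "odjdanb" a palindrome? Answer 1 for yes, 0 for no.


Input: odjdanb
Reversed: bnadjdo
  Compare pos 0 ('o') with pos 6 ('b'): MISMATCH
  Compare pos 1 ('d') with pos 5 ('n'): MISMATCH
  Compare pos 2 ('j') with pos 4 ('a'): MISMATCH
Result: not a palindrome

0


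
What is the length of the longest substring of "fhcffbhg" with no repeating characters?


Input: "fhcffbhg"
Sliding window (track last position of each char):
  Position 0 ('f'): window [0,0] length 1 -- new best
  Position 1 ('h'): window [0,1] length 2 -- new best
  Position 2 ('c'): window [0,2] length 3 -- new best
  Position 3 ('f'): repeat (last at 0), move window start to 1
  Position 3 ('f'): window [1,3] length 3
  Position 4 ('f'): repeat (last at 3), move window start to 4
  Position 4 ('f'): window [4,4] length 1
  Position 5 ('b'): window [4,5] length 2
  Position 6 ('h'): window [4,6] length 3
  Position 7 ('g'): window [4,7] length 4 -- new best
Longest substring with no repeats: "fbhg" with length 4

4


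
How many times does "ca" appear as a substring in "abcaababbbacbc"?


Searching for "ca" in "abcaababbbacbc"
Scanning each position:
  Position 0: "ab" => no
  Position 1: "bc" => no
  Position 2: "ca" => MATCH
  Position 3: "aa" => no
  Position 4: "ab" => no
  Position 5: "ba" => no
  Position 6: "ab" => no
  Position 7: "bb" => no
  Position 8: "bb" => no
  Position 9: "ba" => no
  Position 10: "ac" => no
  Position 11: "cb" => no
  Position 12: "bc" => no
Total occurrences: 1

1


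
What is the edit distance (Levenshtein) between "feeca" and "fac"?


Computing edit distance: "feeca" -> "fac"
DP table:
           f    a    c
      0    1    2    3
  f   1    0    1    2
  e   2    1    1    2
  e   3    2    2    2
  c   4    3    3    2
  a   5    4    3    3
Edit distance = dp[5][3] = 3

3


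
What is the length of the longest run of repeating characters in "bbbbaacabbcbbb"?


Input: "bbbbaacabbcbbb"
Scanning for longest run:
  Position 1 ('b'): continues run of 'b', length=2
  Position 2 ('b'): continues run of 'b', length=3
  Position 3 ('b'): continues run of 'b', length=4
  Position 4 ('a'): new char, reset run to 1
  Position 5 ('a'): continues run of 'a', length=2
  Position 6 ('c'): new char, reset run to 1
  Position 7 ('a'): new char, reset run to 1
  Position 8 ('b'): new char, reset run to 1
  Position 9 ('b'): continues run of 'b', length=2
  Position 10 ('c'): new char, reset run to 1
  Position 11 ('b'): new char, reset run to 1
  Position 12 ('b'): continues run of 'b', length=2
  Position 13 ('b'): continues run of 'b', length=3
Longest run: 'b' with length 4

4


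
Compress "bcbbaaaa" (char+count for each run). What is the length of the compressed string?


Input: bcbbaaaa
Runs:
  'b' x 1 => "b1"
  'c' x 1 => "c1"
  'b' x 2 => "b2"
  'a' x 4 => "a4"
Compressed: "b1c1b2a4"
Compressed length: 8

8


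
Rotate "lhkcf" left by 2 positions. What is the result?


Input: "lhkcf", rotate left by 2
First 2 characters: "lh"
Remaining characters: "kcf"
Concatenate remaining + first: "kcf" + "lh" = "kcflh"

kcflh


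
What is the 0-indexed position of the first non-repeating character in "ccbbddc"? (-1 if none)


Input: ccbbddc
Character frequencies:
  'b': 2
  'c': 3
  'd': 2
Scanning left to right for freq == 1:
  Position 0 ('c'): freq=3, skip
  Position 1 ('c'): freq=3, skip
  Position 2 ('b'): freq=2, skip
  Position 3 ('b'): freq=2, skip
  Position 4 ('d'): freq=2, skip
  Position 5 ('d'): freq=2, skip
  Position 6 ('c'): freq=3, skip
  No unique character found => answer = -1

-1


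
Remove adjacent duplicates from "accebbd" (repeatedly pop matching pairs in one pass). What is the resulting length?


Input: accebbd
Stack-based adjacent duplicate removal:
  Read 'a': push. Stack: a
  Read 'c': push. Stack: ac
  Read 'c': matches stack top 'c' => pop. Stack: a
  Read 'e': push. Stack: ae
  Read 'b': push. Stack: aeb
  Read 'b': matches stack top 'b' => pop. Stack: ae
  Read 'd': push. Stack: aed
Final stack: "aed" (length 3)

3


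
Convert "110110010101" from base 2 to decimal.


Input: "110110010101" in base 2
Positional expansion:
  Digit '1' (value 1) x 2^11 = 2048
  Digit '1' (value 1) x 2^10 = 1024
  Digit '0' (value 0) x 2^9 = 0
  Digit '1' (value 1) x 2^8 = 256
  Digit '1' (value 1) x 2^7 = 128
  Digit '0' (value 0) x 2^6 = 0
  Digit '0' (value 0) x 2^5 = 0
  Digit '1' (value 1) x 2^4 = 16
  Digit '0' (value 0) x 2^3 = 0
  Digit '1' (value 1) x 2^2 = 4
  Digit '0' (value 0) x 2^1 = 0
  Digit '1' (value 1) x 2^0 = 1
Sum = 3477

3477


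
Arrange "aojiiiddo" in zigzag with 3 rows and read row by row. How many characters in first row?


Zigzag "aojiiiddo" into 3 rows:
Placing characters:
  'a' => row 0
  'o' => row 1
  'j' => row 2
  'i' => row 1
  'i' => row 0
  'i' => row 1
  'd' => row 2
  'd' => row 1
  'o' => row 0
Rows:
  Row 0: "aio"
  Row 1: "oiid"
  Row 2: "jd"
First row length: 3

3


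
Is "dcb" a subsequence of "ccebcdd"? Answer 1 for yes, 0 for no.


Check if "dcb" is a subsequence of "ccebcdd"
Greedy scan:
  Position 0 ('c'): no match needed
  Position 1 ('c'): no match needed
  Position 2 ('e'): no match needed
  Position 3 ('b'): no match needed
  Position 4 ('c'): no match needed
  Position 5 ('d'): matches sub[0] = 'd'
  Position 6 ('d'): no match needed
Only matched 1/3 characters => not a subsequence

0


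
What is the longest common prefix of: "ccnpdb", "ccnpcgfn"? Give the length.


Words: ccnpdb, ccnpcgfn
  Position 0: all 'c' => match
  Position 1: all 'c' => match
  Position 2: all 'n' => match
  Position 3: all 'p' => match
  Position 4: ('d', 'c') => mismatch, stop
LCP = "ccnp" (length 4)

4


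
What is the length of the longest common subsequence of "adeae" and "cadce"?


LCS of "adeae" and "cadce"
DP table:
           c    a    d    c    e
      0    0    0    0    0    0
  a   0    0    1    1    1    1
  d   0    0    1    2    2    2
  e   0    0    1    2    2    3
  a   0    0    1    2    2    3
  e   0    0    1    2    2    3
LCS length = dp[5][5] = 3

3


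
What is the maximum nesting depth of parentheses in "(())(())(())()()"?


Input: "(())(())(())()()"
Tracking depth:
  Position 0 '(': depth becomes 1
  Position 1 '(': depth becomes 2
  Position 2 ')': depth becomes 1
  Position 3 ')': depth becomes 0
  Position 4 '(': depth becomes 1
  Position 5 '(': depth becomes 2
  Position 6 ')': depth becomes 1
  Position 7 ')': depth becomes 0
  Position 8 '(': depth becomes 1
  Position 9 '(': depth becomes 2
  Position 10 ')': depth becomes 1
  Position 11 ')': depth becomes 0
  Position 12 '(': depth becomes 1
  Position 13 ')': depth becomes 0
  Position 14 '(': depth becomes 1
  Position 15 ')': depth becomes 0
Maximum depth reached: 2

2
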